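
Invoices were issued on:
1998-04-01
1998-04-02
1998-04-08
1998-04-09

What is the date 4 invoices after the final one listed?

1998-04-23

Gaps: 1, 6, 1 days — not constant, but cyclic with period 2.
The events fall on every Wednesday and Thursday.
The following Wednesday is 1998-04-15.
Next Thursday: 1998-04-16.
Next Wednesday: 1998-04-22.
The following Thursday is 1998-04-23.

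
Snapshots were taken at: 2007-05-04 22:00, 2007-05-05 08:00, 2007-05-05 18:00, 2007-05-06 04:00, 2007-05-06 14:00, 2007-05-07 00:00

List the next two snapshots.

The interval is a steady 10 hours (10, 10, 10, 10, 10).
2007-05-07 00:00 + 10 h = 2007-05-07 10:00.
2007-05-07 10:00 + 10 h = 2007-05-07 20:00.

2007-05-07 10:00, 2007-05-07 20:00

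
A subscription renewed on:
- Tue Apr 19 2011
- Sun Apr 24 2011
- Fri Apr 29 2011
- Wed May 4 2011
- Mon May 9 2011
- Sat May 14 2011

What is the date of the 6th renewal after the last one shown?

Mon Jun 13 2011

Every event comes 5 days after the last (5, 5, 5, 5, 5).
Sat May 14 2011 + 5 days = Thu May 19 2011.
Thu May 19 2011 + 5 days = Tue May 24 2011.
Tue May 24 2011 + 5 days = Sun May 29 2011.
Sun May 29 2011 + 5 days = Fri Jun 3 2011.
Fri Jun 3 2011 + 5 days = Wed Jun 8 2011.
Wed Jun 8 2011 + 5 days = Mon Jun 13 2011.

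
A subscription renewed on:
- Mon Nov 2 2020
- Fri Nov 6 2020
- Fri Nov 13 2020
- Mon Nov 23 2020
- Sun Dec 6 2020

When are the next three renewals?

Tue Dec 22 2020, Sun Jan 10 2021, Mon Feb 1 2021

Intervals are 4, 7, 10, 13 days — an arithmetic progression with common difference 3.
Next gap: 16 days. Sun Dec 6 2020 + 16 days = Tue Dec 22 2020.
Next gap: 19 days. Tue Dec 22 2020 + 19 days = Sun Jan 10 2021.
Next gap: 22 days. Sun Jan 10 2021 + 22 days = Mon Feb 1 2021.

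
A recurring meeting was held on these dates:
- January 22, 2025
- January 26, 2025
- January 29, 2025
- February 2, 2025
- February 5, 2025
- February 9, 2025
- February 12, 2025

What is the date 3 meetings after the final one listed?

The gap pattern 4, 3, 4, 3, 4, 3 repeats every 2 events.
These are the Wednesdays and Sundays of each week.
Next Sunday: February 16, 2025.
Next Wednesday: February 19, 2025.
Next Sunday: February 23, 2025.

February 23, 2025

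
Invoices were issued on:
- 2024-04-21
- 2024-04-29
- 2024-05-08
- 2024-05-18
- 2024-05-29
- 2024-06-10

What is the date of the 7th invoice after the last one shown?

Gaps: 8, 9, 10, 11, 12 days — each gap is 1 larger than the previous one.
Next gap: 13 days. 2024-06-10 + 13 days = 2024-06-23.
Next gap: 14 days. 2024-06-23 + 14 days = 2024-07-07.
Next gap: 15 days. 2024-07-07 + 15 days = 2024-07-22.
Next gap: 16 days. 2024-07-22 + 16 days = 2024-08-07.
Next gap: 17 days. 2024-08-07 + 17 days = 2024-08-24.
Next gap: 18 days. 2024-08-24 + 18 days = 2024-09-11.
Next gap: 19 days. 2024-09-11 + 19 days = 2024-09-30.

2024-09-30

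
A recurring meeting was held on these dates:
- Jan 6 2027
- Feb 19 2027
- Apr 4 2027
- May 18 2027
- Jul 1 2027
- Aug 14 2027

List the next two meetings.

Sep 27 2027, Nov 10 2027

Every event comes 44 days after the last (44, 44, 44, 44, 44).
Aug 14 2027 + 44 days = Sep 27 2027.
Sep 27 2027 + 44 days = Nov 10 2027.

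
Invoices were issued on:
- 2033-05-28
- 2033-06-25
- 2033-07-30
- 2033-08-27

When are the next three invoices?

2033-09-24, 2033-10-29, 2033-11-26

Every date is a Saturday; gaps 28, 35, 28 days.
Each is the last Saturday of its month (at least one falls on the 29th or later, ruling out '4th Saturday').
Last Saturday of September 2033: 2033-09-24.
Last Saturday of October 2033: 2033-10-29.
Last Saturday of November 2033: 2033-11-26.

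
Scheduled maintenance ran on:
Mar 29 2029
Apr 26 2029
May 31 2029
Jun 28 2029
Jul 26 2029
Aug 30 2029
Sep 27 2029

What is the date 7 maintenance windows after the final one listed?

Every date is a Thursday; gaps 28, 35, 28, 28, 35, 28 days.
Each is the last Thursday of its month (at least one falls on the 29th or later, ruling out '4th Thursday').
Last Thursday of October 2029: Oct 25 2029.
November 2029 ends with Thursday Nov 29 2029.
Last Thursday of December 2029: Dec 27 2029.
January 2030 ends with Thursday Jan 31 2030.
February 2030 ends with Thursday Feb 28 2030.
March 2030 ends with Thursday Mar 28 2030.
April 2030 ends with Thursday Apr 25 2030.

Apr 25 2030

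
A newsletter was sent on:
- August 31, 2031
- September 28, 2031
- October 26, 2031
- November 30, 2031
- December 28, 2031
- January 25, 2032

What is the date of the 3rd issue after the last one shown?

April 25, 2032

All Sundays; the gaps (28, 28, 35, 28, 28) vary with month length.
This is the last Sunday of each month.
February 2032 ends with Sunday February 29, 2032.
March 2032 ends with Sunday March 28, 2032.
April 2032 ends with Sunday April 25, 2032.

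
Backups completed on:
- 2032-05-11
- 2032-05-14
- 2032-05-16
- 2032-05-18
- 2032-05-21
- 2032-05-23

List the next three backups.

2032-05-25, 2032-05-28, 2032-05-30

The gap pattern 3, 2, 2, 3, 2 repeats every 3 events.
These are the Tuesdays, Fridays and Sundays of each week.
Next Tuesday: 2032-05-25.
Next Friday: 2032-05-28.
The following Sunday is 2032-05-30.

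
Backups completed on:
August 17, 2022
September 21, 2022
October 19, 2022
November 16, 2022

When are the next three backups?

Gaps: 35, 28, 28 days — a mix of 28 and 35. Every date is a Wednesday.
Each is the 3rd Wednesday of its month.
3rd Wednesday of December 2022: December 21, 2022.
3rd Wednesday of January 2023: January 18, 2023.
February 2023 — 3rd Wednesday is February 15, 2023.

December 21, 2022; January 18, 2023; February 15, 2023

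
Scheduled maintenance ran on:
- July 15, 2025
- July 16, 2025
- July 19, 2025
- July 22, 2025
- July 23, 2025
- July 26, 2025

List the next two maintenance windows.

The gap pattern 1, 3, 3, 1, 3 repeats every 3 events.
These are the Tuesdays, Wednesdays and Saturdays of each week.
Next Tuesday: July 29, 2025.
Next Wednesday: July 30, 2025.

July 29, 2025; July 30, 2025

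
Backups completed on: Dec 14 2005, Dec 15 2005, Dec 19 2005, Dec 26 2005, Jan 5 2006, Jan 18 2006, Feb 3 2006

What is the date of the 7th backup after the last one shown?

Aug 18 2006

Intervals are 1, 4, 7, 10, 13, 16 days — an arithmetic progression with common difference 3.
Next gap: 19 days. Feb 3 2006 + 19 days = Feb 22 2006.
Next gap: 22 days. Feb 22 2006 + 22 days = Mar 16 2006.
Next gap: 25 days. Mar 16 2006 + 25 days = Apr 10 2006.
Next gap: 28 days. Apr 10 2006 + 28 days = May 8 2006.
Next gap: 31 days. May 8 2006 + 31 days = Jun 8 2006.
Next gap: 34 days. Jun 8 2006 + 34 days = Jul 12 2006.
Next gap: 37 days. Jul 12 2006 + 37 days = Aug 18 2006.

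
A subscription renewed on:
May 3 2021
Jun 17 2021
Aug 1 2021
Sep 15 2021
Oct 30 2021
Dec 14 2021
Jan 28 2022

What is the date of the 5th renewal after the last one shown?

Every event comes 45 days after the last (45, 45, 45, 45, 45, 45).
Jan 28 2022 + 45 days = Mar 14 2022.
Mar 14 2022 + 45 days = Apr 28 2022.
Apr 28 2022 + 45 days = Jun 12 2022.
Jun 12 2022 + 45 days = Jul 27 2022.
Jul 27 2022 + 45 days = Sep 10 2022.

Sep 10 2022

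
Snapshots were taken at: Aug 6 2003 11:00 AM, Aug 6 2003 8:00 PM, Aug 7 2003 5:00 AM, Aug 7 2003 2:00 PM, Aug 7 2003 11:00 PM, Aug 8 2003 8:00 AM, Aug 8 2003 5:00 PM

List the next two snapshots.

Aug 9 2003 2:00 AM, Aug 9 2003 11:00 AM

The interval is a steady 9 hours (9, 9, 9, 9, 9, 9).
Aug 8 2003 5:00 PM + 9 h = Aug 9 2003 2:00 AM.
Aug 9 2003 2:00 AM + 9 h = Aug 9 2003 11:00 AM.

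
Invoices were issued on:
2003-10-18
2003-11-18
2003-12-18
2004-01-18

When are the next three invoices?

2004-02-18, 2004-03-18, 2004-04-18

The day-of-month is always 18 (31, 30, 31 days between events).
So this recurs on the 18th of each month.
February 2004: 2004-02-18.
March 2004: 2004-03-18.
April 2004: 2004-04-18.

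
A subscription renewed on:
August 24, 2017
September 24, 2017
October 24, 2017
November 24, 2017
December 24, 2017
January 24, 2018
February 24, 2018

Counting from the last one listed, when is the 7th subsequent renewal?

Each date is the 24th; the gaps (31, 30, 31, 30, 31, 31) track the month lengths.
The rule is the 24th of each month.
Next: March 2018 → March 24, 2018.
Next: April 2018 → April 24, 2018.
May 2018: May 24, 2018.
Next: June 2018 → June 24, 2018.
Next: July 2018 → July 24, 2018.
Next: August 2018 → August 24, 2018.
September 2018: September 24, 2018.

September 24, 2018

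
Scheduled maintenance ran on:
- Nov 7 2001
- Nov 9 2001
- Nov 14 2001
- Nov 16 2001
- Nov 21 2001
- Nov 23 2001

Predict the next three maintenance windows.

Gaps: 2, 5, 2, 5, 2 days — not constant, but cyclic with period 2.
The events fall on every Wednesday and Friday.
Next Wednesday: Nov 28 2001.
The following Friday is Nov 30 2001.
The following Wednesday is Dec 5 2001.

Nov 28 2001, Nov 30 2001, Dec 5 2001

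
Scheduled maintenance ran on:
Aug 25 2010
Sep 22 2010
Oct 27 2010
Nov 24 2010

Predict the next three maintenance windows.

Dec 22 2010, Jan 26 2011, Feb 23 2011

These are Wednesdays at 28- or 35-day spacing (28, 35, 28).
The pattern: 4th Wednesday of the month.
December 2010 — 4th Wednesday is Dec 22 2010.
4th Wednesday of January 2011: Jan 26 2011.
4th Wednesday of February 2011: Feb 23 2011.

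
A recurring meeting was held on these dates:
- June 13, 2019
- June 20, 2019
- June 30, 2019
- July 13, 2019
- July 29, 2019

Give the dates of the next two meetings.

Intervals are 7, 10, 13, 16 days — an arithmetic progression with common difference 3.
Next gap: 19 days. July 29, 2019 + 19 days = August 17, 2019.
Next gap: 22 days. August 17, 2019 + 22 days = September 8, 2019.

August 17, 2019; September 8, 2019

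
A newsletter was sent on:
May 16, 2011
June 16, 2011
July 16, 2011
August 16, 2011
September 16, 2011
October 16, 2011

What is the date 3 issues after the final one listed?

January 16, 2012

The day-of-month is always 16 (31, 30, 31, 31, 30 days between events).
So this recurs on the 16th of each month.
Next: November 2011 → November 16, 2011.
December 2011: December 16, 2011.
January 2012: January 16, 2012.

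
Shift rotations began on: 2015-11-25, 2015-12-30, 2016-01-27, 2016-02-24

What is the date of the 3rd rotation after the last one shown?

2016-05-25

These are Wednesdays with 35, 28, 28-day gaps.
Each is the final Wednesday of its month — 2015-12-30 is past the 28th, so '4th Wednesday' doesn't fit.
March 2016 ends with Wednesday 2016-03-30.
April 2016 ends with Wednesday 2016-04-27.
Last Wednesday of May 2016: 2016-05-25.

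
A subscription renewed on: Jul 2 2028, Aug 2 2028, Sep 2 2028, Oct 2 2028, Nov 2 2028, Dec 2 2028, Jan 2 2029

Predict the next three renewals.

Each date is the 2nd; the gaps (31, 31, 30, 31, 30, 31) track the month lengths.
The rule is the 2nd of each month.
February 2029: Feb 2 2029.
March 2029: Mar 2 2029.
Next: April 2029 → Apr 2 2029.

Feb 2 2029, Mar 2 2029, Apr 2 2029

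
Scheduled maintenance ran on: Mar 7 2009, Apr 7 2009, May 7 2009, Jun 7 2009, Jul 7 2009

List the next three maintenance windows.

The day-of-month is always 7 (31, 30, 31, 30 days between events).
So this recurs on the 7th of each month.
August 2009: Aug 7 2009.
Next: September 2009 → Sep 7 2009.
Next: October 2009 → Oct 7 2009.

Aug 7 2009, Sep 7 2009, Oct 7 2009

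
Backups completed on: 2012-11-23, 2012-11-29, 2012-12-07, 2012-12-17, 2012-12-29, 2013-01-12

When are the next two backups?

2013-01-28, 2013-02-15

Intervals are 6, 8, 10, 12, 14 days — an arithmetic progression with common difference 2.
Next gap: 16 days. 2013-01-12 + 16 days = 2013-01-28.
Next gap: 18 days. 2013-01-28 + 18 days = 2013-02-15.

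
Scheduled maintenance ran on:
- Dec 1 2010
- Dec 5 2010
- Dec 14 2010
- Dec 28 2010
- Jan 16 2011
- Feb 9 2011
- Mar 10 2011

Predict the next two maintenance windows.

Apr 13 2011, May 22 2011

Intervals are 4, 9, 14, 19, 24, 29 days — an arithmetic progression with common difference 5.
Next gap: 34 days. Mar 10 2011 + 34 days = Apr 13 2011.
Next gap: 39 days. Apr 13 2011 + 39 days = May 22 2011.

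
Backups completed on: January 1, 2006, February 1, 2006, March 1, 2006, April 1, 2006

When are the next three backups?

Each date is the 1st; the gaps (31, 28, 31) track the month lengths.
The rule is the 1st of each month.
Next: May 2006 → May 1, 2006.
Next: June 2006 → June 1, 2006.
July 2006: July 1, 2006.

May 1, 2006; June 1, 2006; July 1, 2006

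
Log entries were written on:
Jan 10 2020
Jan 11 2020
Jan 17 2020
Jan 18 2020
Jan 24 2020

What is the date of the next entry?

Jan 25 2020

Gaps: 1, 6, 1, 6 days — not constant, but cyclic with period 2.
The events fall on every Friday and Saturday.
Next Saturday: Jan 25 2020.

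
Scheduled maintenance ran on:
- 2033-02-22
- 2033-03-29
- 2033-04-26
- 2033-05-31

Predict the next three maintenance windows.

2033-06-28, 2033-07-26, 2033-08-30

Every date is a Tuesday; gaps 35, 28, 35 days.
Each is the last Tuesday of its month (at least one falls on the 29th or later, ruling out '4th Tuesday').
June 2033 ends with Tuesday 2033-06-28.
July 2033 ends with Tuesday 2033-07-26.
August 2033 ends with Tuesday 2033-08-30.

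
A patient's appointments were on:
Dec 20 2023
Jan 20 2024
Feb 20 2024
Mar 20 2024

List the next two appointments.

Apr 20 2024, May 20 2024

Each date is the 20th; the gaps (31, 31, 29) track the month lengths.
The rule is the 20th of each month.
April 2024: Apr 20 2024.
Next: May 2024 → May 20 2024.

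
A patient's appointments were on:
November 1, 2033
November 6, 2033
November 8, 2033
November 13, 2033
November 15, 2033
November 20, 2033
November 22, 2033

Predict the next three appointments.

November 27, 2033; November 29, 2033; December 4, 2033

Gaps: 5, 2, 5, 2, 5, 2 days — not constant, but cyclic with period 2.
The events fall on every Tuesday and Sunday.
Next Sunday: November 27, 2033.
The following Tuesday is November 29, 2033.
Next Sunday: December 4, 2033.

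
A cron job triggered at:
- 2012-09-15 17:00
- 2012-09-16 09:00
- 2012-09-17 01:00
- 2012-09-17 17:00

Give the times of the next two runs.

The interval is a steady 16 hours (16, 16, 16).
2012-09-17 17:00 + 16 h = 2012-09-18 09:00.
2012-09-18 09:00 + 16 h = 2012-09-19 01:00.

2012-09-18 09:00, 2012-09-19 01:00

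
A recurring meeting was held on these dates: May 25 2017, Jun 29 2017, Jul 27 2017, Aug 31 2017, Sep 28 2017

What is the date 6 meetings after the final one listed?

Mar 29 2018

All Thursdays; the gaps (35, 28, 35, 28) vary with month length.
This is the last Thursday of each month.
October 2017 ends with Thursday Oct 26 2017.
November 2017 ends with Thursday Nov 30 2017.
December 2017 ends with Thursday Dec 28 2017.
Last Thursday of January 2018: Jan 25 2018.
February 2018 ends with Thursday Feb 22 2018.
Last Thursday of March 2018: Mar 29 2018.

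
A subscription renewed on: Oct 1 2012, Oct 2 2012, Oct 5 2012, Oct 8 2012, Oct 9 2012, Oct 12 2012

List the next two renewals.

Gaps: 1, 3, 3, 1, 3 days — not constant, but cyclic with period 3.
The events fall on every Monday, Tuesday and Friday.
The following Monday is Oct 15 2012.
Next Tuesday: Oct 16 2012.

Oct 15 2012, Oct 16 2012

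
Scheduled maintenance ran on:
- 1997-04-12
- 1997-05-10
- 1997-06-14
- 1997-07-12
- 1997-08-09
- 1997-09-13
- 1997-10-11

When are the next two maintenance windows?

These are Saturdays at 28- or 35-day spacing (28, 35, 28, 28, 35, 28).
The pattern: 2nd Saturday of the month.
2nd Saturday of November 1997: 1997-11-08.
December 1997 — 2nd Saturday is 1997-12-13.

1997-11-08, 1997-12-13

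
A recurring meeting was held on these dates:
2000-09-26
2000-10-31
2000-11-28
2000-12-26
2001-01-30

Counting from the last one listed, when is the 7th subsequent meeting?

All Tuesdays; the gaps (35, 28, 28, 35) vary with month length.
This is the last Tuesday of each month.
February 2001 ends with Tuesday 2001-02-27.
March 2001 ends with Tuesday 2001-03-27.
April 2001 ends with Tuesday 2001-04-24.
Last Tuesday of May 2001: 2001-05-29.
Last Tuesday of June 2001: 2001-06-26.
Last Tuesday of July 2001: 2001-07-31.
Last Tuesday of August 2001: 2001-08-28.

2001-08-28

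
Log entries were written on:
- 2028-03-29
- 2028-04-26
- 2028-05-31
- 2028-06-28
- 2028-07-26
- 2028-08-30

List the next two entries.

2028-09-27, 2028-10-25

These are Wednesdays with 28, 35, 28, 28, 35-day gaps.
Each is the final Wednesday of its month — 2028-03-29 is past the 28th, so '4th Wednesday' doesn't fit.
Last Wednesday of September 2028: 2028-09-27.
October 2028 ends with Wednesday 2028-10-25.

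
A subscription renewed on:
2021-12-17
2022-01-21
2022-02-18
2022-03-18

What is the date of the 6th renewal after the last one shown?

All dates are Fridays, 35, 28, 28 days apart.
Specifically, the 3rd Friday of each month.
April 2022 — 3rd Friday is 2022-04-15.
May 2022 — 3rd Friday is 2022-05-20.
3rd Friday of June 2022: 2022-06-17.
3rd Friday of July 2022: 2022-07-15.
3rd Friday of August 2022: 2022-08-19.
3rd Friday of September 2022: 2022-09-16.

2022-09-16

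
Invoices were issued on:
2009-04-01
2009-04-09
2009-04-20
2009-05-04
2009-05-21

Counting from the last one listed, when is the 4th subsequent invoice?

The spacing grows by 3 each time: 8, 11, 14, 17 days.
Next gap: 20 days. 2009-05-21 + 20 days = 2009-06-10.
Next gap: 23 days. 2009-06-10 + 23 days = 2009-07-03.
Next gap: 26 days. 2009-07-03 + 26 days = 2009-07-29.
Next gap: 29 days. 2009-07-29 + 29 days = 2009-08-27.

2009-08-27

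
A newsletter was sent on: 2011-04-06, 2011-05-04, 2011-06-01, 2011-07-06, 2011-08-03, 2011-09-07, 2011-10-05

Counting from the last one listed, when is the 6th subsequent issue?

These are Wednesdays at 28- or 35-day spacing (28, 28, 35, 28, 35, 28).
The pattern: 1st Wednesday of the month.
1st Wednesday of November 2011: 2011-11-02.
1st Wednesday of December 2011: 2011-12-07.
January 2012 — 1st Wednesday is 2012-01-04.
1st Wednesday of February 2012: 2012-02-01.
March 2012 — 1st Wednesday is 2012-03-07.
1st Wednesday of April 2012: 2012-04-04.

2012-04-04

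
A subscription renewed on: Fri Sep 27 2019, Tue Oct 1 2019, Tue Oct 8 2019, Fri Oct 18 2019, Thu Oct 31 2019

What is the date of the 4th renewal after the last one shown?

Tue Jan 21 2020

Intervals are 4, 7, 10, 13 days — an arithmetic progression with common difference 3.
Next gap: 16 days. Thu Oct 31 2019 + 16 days = Sat Nov 16 2019.
Next gap: 19 days. Sat Nov 16 2019 + 19 days = Thu Dec 5 2019.
Next gap: 22 days. Thu Dec 5 2019 + 22 days = Fri Dec 27 2019.
Next gap: 25 days. Fri Dec 27 2019 + 25 days = Tue Jan 21 2020.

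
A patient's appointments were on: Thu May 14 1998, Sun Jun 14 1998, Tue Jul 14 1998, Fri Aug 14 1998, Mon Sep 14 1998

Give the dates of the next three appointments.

Wed Oct 14 1998, Sat Nov 14 1998, Mon Dec 14 1998

Each date is the 14th; the gaps (31, 30, 31, 31) track the month lengths.
The rule is the 14th of each month.
Next: October 1998 → Wed Oct 14 1998.
November 1998: Sat Nov 14 1998.
Next: December 1998 → Mon Dec 14 1998.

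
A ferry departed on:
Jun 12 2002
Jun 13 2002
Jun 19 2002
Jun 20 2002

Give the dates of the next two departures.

Jun 26 2002, Jun 27 2002

The gap pattern 1, 6, 1 repeats every 2 events.
These are the Wednesdays and Thursdays of each week.
Next Wednesday: Jun 26 2002.
Next Thursday: Jun 27 2002.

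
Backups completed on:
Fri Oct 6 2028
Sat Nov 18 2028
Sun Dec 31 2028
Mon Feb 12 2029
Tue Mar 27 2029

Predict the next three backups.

Wed May 9 2029, Thu Jun 21 2029, Fri Aug 3 2029

Gaps between consecutive events: 43, 43, 43, 43 days — a constant 43-day interval.
Tue Mar 27 2029 + 43 days = Wed May 9 2029.
Wed May 9 2029 + 43 days = Thu Jun 21 2029.
Thu Jun 21 2029 + 43 days = Fri Aug 3 2029.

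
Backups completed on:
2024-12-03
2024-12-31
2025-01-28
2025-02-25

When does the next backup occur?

2025-03-25

Gaps between consecutive events: 28, 28, 28 days — a constant 28-day interval.
2025-02-25 + 28 days = 2025-03-25.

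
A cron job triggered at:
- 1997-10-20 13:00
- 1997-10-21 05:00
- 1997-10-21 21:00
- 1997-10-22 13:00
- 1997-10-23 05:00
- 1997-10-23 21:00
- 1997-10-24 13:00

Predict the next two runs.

The interval is a steady 16 hours (16, 16, 16, 16, 16, 16).
1997-10-24 13:00 + 16 h = 1997-10-25 05:00.
1997-10-25 05:00 + 16 h = 1997-10-25 21:00.

1997-10-25 05:00, 1997-10-25 21:00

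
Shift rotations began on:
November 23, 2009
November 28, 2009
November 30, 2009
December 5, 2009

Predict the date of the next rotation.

December 7, 2009

Every event lands on a Monday or Saturday (gaps cycle 5, 2, 5).
So the schedule is: every Monday and Saturday.
The following Monday is December 7, 2009.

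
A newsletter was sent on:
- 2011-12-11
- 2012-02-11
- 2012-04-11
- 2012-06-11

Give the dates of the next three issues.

Each date is the 11th; the gaps (62, 60, 61) track the month lengths.
The rule is the 11th of every 2 months.
August 2012: 2012-08-11.
Next: October 2012 → 2012-10-11.
December 2012: 2012-12-11.

2012-08-11, 2012-10-11, 2012-12-11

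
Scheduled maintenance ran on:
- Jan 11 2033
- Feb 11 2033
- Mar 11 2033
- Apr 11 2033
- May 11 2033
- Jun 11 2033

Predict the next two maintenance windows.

Gaps: 31, 28, 31, 30, 31 days — not constant. Every event is on the 11th of the month.
Pattern: the 11th of each month.
Next: July 2033 → Jul 11 2033.
August 2033: Aug 11 2033.

Jul 11 2033, Aug 11 2033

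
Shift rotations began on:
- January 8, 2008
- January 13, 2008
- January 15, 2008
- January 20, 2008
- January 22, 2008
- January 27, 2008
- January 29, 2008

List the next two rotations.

February 3, 2008; February 5, 2008

The gap pattern 5, 2, 5, 2, 5, 2 repeats every 2 events.
These are the Tuesdays and Sundays of each week.
The following Sunday is February 3, 2008.
The following Tuesday is February 5, 2008.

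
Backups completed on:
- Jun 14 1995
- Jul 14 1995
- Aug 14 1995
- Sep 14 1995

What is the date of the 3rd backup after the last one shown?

Dec 14 1995

Gaps: 30, 31, 31 days — not constant. Every event is on the 14th of the month.
Pattern: the 14th of each month.
Next: October 1995 → Oct 14 1995.
Next: November 1995 → Nov 14 1995.
December 1995: Dec 14 1995.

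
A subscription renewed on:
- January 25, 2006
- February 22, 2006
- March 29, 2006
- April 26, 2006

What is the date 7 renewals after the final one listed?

November 29, 2006

Every date is a Wednesday; gaps 28, 35, 28 days.
Each is the last Wednesday of its month (at least one falls on the 29th or later, ruling out '4th Wednesday').
Last Wednesday of May 2006: May 31, 2006.
Last Wednesday of June 2006: June 28, 2006.
Last Wednesday of July 2006: July 26, 2006.
August 2006 ends with Wednesday August 30, 2006.
September 2006 ends with Wednesday September 27, 2006.
Last Wednesday of October 2006: October 25, 2006.
Last Wednesday of November 2006: November 29, 2006.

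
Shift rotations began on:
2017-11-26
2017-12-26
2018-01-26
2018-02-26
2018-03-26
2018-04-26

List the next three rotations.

The day-of-month is always 26 (30, 31, 31, 28, 31 days between events).
So this recurs on the 26th of each month.
Next: May 2018 → 2018-05-26.
Next: June 2018 → 2018-06-26.
July 2018: 2018-07-26.

2018-05-26, 2018-06-26, 2018-07-26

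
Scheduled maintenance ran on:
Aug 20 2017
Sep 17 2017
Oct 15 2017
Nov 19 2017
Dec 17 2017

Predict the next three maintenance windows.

Gaps: 28, 28, 35, 28 days — a mix of 28 and 35. Every date is a Sunday.
Each is the 3rd Sunday of its month.
January 2018 — 3rd Sunday is Jan 21 2018.
3rd Sunday of February 2018: Feb 18 2018.
March 2018 — 3rd Sunday is Mar 18 2018.

Jan 21 2018, Feb 18 2018, Mar 18 2018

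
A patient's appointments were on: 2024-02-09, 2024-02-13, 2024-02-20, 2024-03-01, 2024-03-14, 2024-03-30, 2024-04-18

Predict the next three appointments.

2024-05-10, 2024-06-04, 2024-07-02

Intervals are 4, 7, 10, 13, 16, 19 days — an arithmetic progression with common difference 3.
Next gap: 22 days. 2024-04-18 + 22 days = 2024-05-10.
Next gap: 25 days. 2024-05-10 + 25 days = 2024-06-04.
Next gap: 28 days. 2024-06-04 + 28 days = 2024-07-02.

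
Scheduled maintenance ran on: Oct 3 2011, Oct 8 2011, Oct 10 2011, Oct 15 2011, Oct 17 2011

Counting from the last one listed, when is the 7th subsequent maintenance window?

Nov 12 2011

The gap pattern 5, 2, 5, 2 repeats every 2 events.
These are the Mondays and Saturdays of each week.
The following Saturday is Oct 22 2011.
Next Monday: Oct 24 2011.
The following Saturday is Oct 29 2011.
The following Monday is Oct 31 2011.
Next Saturday: Nov 5 2011.
Next Monday: Nov 7 2011.
Next Saturday: Nov 12 2011.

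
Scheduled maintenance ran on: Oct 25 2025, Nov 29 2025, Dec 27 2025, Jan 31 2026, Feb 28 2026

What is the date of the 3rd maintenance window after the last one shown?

Every date is a Saturday; gaps 35, 28, 35, 28 days.
Each is the last Saturday of its month (at least one falls on the 29th or later, ruling out '4th Saturday').
March 2026 ends with Saturday Mar 28 2026.
Last Saturday of April 2026: Apr 25 2026.
Last Saturday of May 2026: May 30 2026.

May 30 2026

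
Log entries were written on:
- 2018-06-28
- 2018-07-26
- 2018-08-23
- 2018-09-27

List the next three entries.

2018-10-25, 2018-11-22, 2018-12-27

These are Thursdays at 28- or 35-day spacing (28, 28, 35).
The pattern: 4th Thursday of the month.
October 2018 — 4th Thursday is 2018-10-25.
4th Thursday of November 2018: 2018-11-22.
December 2018 — 4th Thursday is 2018-12-27.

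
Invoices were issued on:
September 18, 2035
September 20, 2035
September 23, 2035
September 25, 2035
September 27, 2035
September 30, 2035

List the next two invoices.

October 2, 2035; October 4, 2035

Every event lands on a Tuesday or Thursday or Sunday (gaps cycle 2, 3, 2, 2, 3).
So the schedule is: every Tuesday, Thursday and Sunday.
Next Tuesday: October 2, 2035.
Next Thursday: October 4, 2035.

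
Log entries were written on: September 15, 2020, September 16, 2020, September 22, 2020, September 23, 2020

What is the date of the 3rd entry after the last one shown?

October 6, 2020

Gaps: 1, 6, 1 days — not constant, but cyclic with period 2.
The events fall on every Tuesday and Wednesday.
The following Tuesday is September 29, 2020.
Next Wednesday: September 30, 2020.
The following Tuesday is October 6, 2020.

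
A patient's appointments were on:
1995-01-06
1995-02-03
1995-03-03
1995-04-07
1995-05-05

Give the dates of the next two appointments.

1995-06-02, 1995-07-07

All dates are Fridays, 28, 28, 35, 28 days apart.
Specifically, the 1st Friday of each month.
June 1995 — 1st Friday is 1995-06-02.
1st Friday of July 1995: 1995-07-07.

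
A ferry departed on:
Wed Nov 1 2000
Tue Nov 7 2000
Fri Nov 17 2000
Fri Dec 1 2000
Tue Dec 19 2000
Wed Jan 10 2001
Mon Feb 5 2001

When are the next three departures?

Wed Mar 7 2001, Tue Apr 10 2001, Fri May 18 2001

Gaps: 6, 10, 14, 18, 22, 26 days — each gap is 4 larger than the previous one.
Next gap: 30 days. Mon Feb 5 2001 + 30 days = Wed Mar 7 2001.
Next gap: 34 days. Wed Mar 7 2001 + 34 days = Tue Apr 10 2001.
Next gap: 38 days. Tue Apr 10 2001 + 38 days = Fri May 18 2001.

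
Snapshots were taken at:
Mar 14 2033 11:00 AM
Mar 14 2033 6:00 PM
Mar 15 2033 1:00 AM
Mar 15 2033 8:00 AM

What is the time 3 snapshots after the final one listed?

Gaps: 7, 7, 7 hours — each event is 7 hours after the previous one.
Mar 15 2033 8:00 AM + 7 h = Mar 15 2033 3:00 PM.
Mar 15 2033 3:00 PM + 7 h = Mar 15 2033 10:00 PM.
Mar 15 2033 10:00 PM + 7 h = Mar 16 2033 5:00 AM.

Mar 16 2033 5:00 AM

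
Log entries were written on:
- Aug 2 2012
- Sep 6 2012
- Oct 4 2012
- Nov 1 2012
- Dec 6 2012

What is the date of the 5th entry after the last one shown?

Gaps: 35, 28, 28, 35 days — a mix of 28 and 35. Every date is a Thursday.
Each is the 1st Thursday of its month.
January 2013 — 1st Thursday is Jan 3 2013.
1st Thursday of February 2013: Feb 7 2013.
March 2013 — 1st Thursday is Mar 7 2013.
1st Thursday of April 2013: Apr 4 2013.
1st Thursday of May 2013: May 2 2013.

May 2 2013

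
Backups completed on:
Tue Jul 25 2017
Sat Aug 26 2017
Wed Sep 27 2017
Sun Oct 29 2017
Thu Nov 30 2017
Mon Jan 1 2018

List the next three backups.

Fri Feb 2 2018, Tue Mar 6 2018, Sat Apr 7 2018

Every event comes 32 days after the last (32, 32, 32, 32, 32).
Mon Jan 1 2018 + 32 days = Fri Feb 2 2018.
Fri Feb 2 2018 + 32 days = Tue Mar 6 2018.
Tue Mar 6 2018 + 32 days = Sat Apr 7 2018.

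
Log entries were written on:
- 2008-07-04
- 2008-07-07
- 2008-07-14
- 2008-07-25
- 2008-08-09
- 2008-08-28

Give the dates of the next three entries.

Gaps: 3, 7, 11, 15, 19 days — each gap is 4 larger than the previous one.
Next gap: 23 days. 2008-08-28 + 23 days = 2008-09-20.
Next gap: 27 days. 2008-09-20 + 27 days = 2008-10-17.
Next gap: 31 days. 2008-10-17 + 31 days = 2008-11-17.

2008-09-20, 2008-10-17, 2008-11-17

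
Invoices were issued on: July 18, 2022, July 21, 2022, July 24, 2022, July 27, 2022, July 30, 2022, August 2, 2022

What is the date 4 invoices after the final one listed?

August 14, 2022

The spacing is 3, 3, 3, 3, 3 days — always 3 days.
August 2, 2022 + 3 days = August 5, 2022.
August 5, 2022 + 3 days = August 8, 2022.
August 8, 2022 + 3 days = August 11, 2022.
August 11, 2022 + 3 days = August 14, 2022.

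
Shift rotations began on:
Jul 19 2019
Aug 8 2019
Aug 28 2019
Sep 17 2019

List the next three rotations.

The spacing is 20, 20, 20 days — always 20 days.
Sep 17 2019 + 20 days = Oct 7 2019.
Oct 7 2019 + 20 days = Oct 27 2019.
Oct 27 2019 + 20 days = Nov 16 2019.

Oct 7 2019, Oct 27 2019, Nov 16 2019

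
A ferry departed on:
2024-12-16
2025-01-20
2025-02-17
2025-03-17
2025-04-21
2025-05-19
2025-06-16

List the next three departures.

All dates are Mondays, 35, 28, 28, 35, 28, 28 days apart.
Specifically, the 3rd Monday of each month.
July 2025 — 3rd Monday is 2025-07-21.
August 2025 — 3rd Monday is 2025-08-18.
September 2025 — 3rd Monday is 2025-09-15.

2025-07-21, 2025-08-18, 2025-09-15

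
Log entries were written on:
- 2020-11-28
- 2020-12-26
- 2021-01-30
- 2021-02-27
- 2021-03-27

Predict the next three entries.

2021-04-24, 2021-05-29, 2021-06-26

Every date is a Saturday; gaps 28, 35, 28, 28 days.
Each is the last Saturday of its month (at least one falls on the 29th or later, ruling out '4th Saturday').
Last Saturday of April 2021: 2021-04-24.
Last Saturday of May 2021: 2021-05-29.
Last Saturday of June 2021: 2021-06-26.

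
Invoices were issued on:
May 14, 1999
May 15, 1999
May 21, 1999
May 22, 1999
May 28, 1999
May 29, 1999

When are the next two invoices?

The gap pattern 1, 6, 1, 6, 1 repeats every 2 events.
These are the Fridays and Saturdays of each week.
Next Friday: June 4, 1999.
Next Saturday: June 5, 1999.

June 4, 1999; June 5, 1999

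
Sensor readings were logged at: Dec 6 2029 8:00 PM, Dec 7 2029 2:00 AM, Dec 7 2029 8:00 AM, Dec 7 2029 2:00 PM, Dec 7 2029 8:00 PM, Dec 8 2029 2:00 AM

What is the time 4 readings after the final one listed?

Dec 9 2029 2:00 AM

Spacing: 6, 6, 6, 6, 6 h — constant 6 h.
Dec 8 2029 2:00 AM + 6 h = Dec 8 2029 8:00 AM.
Dec 8 2029 8:00 AM + 6 h = Dec 8 2029 2:00 PM.
Dec 8 2029 2:00 PM + 6 h = Dec 8 2029 8:00 PM.
Dec 8 2029 8:00 PM + 6 h = Dec 9 2029 2:00 AM.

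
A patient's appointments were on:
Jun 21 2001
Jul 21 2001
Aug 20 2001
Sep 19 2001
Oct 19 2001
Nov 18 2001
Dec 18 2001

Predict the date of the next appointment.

Jan 17 2002

Gaps between consecutive events: 30, 30, 30, 30, 30, 30 days — a constant 30-day interval.
Dec 18 2001 + 30 days = Jan 17 2002.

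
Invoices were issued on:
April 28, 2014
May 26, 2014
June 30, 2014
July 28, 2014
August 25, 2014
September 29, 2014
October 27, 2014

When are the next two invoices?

Every date is a Monday; gaps 28, 35, 28, 28, 35, 28 days.
Each is the last Monday of its month (at least one falls on the 29th or later, ruling out '4th Monday').
Last Monday of November 2014: November 24, 2014.
December 2014 ends with Monday December 29, 2014.

November 24, 2014; December 29, 2014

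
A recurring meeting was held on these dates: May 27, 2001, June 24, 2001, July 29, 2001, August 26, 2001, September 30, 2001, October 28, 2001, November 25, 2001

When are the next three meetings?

These are Sundays with 28, 35, 28, 35, 28, 28-day gaps.
Each is the final Sunday of its month — July 29, 2001 is past the 28th, so '4th Sunday' doesn't fit.
December 2001 ends with Sunday December 30, 2001.
January 2002 ends with Sunday January 27, 2002.
February 2002 ends with Sunday February 24, 2002.

December 30, 2001; January 27, 2002; February 24, 2002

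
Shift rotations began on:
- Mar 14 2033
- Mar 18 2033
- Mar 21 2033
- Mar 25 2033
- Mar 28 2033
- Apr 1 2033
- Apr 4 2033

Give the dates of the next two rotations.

Apr 8 2033, Apr 11 2033

Every event lands on a Monday or Friday (gaps cycle 4, 3, 4, 3, 4, 3).
So the schedule is: every Monday and Friday.
The following Friday is Apr 8 2033.
The following Monday is Apr 11 2033.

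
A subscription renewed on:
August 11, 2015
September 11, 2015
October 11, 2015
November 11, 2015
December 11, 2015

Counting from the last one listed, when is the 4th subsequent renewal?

April 11, 2016

The day-of-month is always 11 (31, 30, 31, 30 days between events).
So this recurs on the 11th of each month.
January 2016: January 11, 2016.
February 2016: February 11, 2016.
Next: March 2016 → March 11, 2016.
Next: April 2016 → April 11, 2016.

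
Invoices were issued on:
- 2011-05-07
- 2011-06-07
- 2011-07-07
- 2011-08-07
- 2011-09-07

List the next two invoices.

Gaps: 31, 30, 31, 31 days — not constant. Every event is on the 7th of the month.
Pattern: the 7th of each month.
Next: October 2011 → 2011-10-07.
Next: November 2011 → 2011-11-07.

2011-10-07, 2011-11-07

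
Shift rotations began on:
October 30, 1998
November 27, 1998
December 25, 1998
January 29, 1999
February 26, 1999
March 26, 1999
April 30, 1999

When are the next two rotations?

May 28, 1999; June 25, 1999

These are Fridays with 28, 28, 35, 28, 28, 35-day gaps.
Each is the final Friday of its month — October 30, 1998 is past the 28th, so '4th Friday' doesn't fit.
May 1999 ends with Friday May 28, 1999.
June 1999 ends with Friday June 25, 1999.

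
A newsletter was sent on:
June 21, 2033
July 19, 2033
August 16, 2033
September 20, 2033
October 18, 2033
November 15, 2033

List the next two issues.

December 20, 2033; January 17, 2034

These are Tuesdays at 28- or 35-day spacing (28, 28, 35, 28, 28).
The pattern: 3rd Tuesday of the month.
December 2033 — 3rd Tuesday is December 20, 2033.
3rd Tuesday of January 2034: January 17, 2034.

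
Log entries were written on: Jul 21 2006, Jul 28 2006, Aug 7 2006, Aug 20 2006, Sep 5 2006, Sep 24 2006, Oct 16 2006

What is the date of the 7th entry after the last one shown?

Jun 11 2007

Intervals are 7, 10, 13, 16, 19, 22 days — an arithmetic progression with common difference 3.
Next gap: 25 days. Oct 16 2006 + 25 days = Nov 10 2006.
Next gap: 28 days. Nov 10 2006 + 28 days = Dec 8 2006.
Next gap: 31 days. Dec 8 2006 + 31 days = Jan 8 2007.
Next gap: 34 days. Jan 8 2007 + 34 days = Feb 11 2007.
Next gap: 37 days. Feb 11 2007 + 37 days = Mar 20 2007.
Next gap: 40 days. Mar 20 2007 + 40 days = Apr 29 2007.
Next gap: 43 days. Apr 29 2007 + 43 days = Jun 11 2007.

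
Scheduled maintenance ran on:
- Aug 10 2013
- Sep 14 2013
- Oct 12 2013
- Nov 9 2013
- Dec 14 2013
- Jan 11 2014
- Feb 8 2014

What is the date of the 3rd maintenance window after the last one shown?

These are Saturdays at 28- or 35-day spacing (35, 28, 28, 35, 28, 28).
The pattern: 2nd Saturday of the month.
2nd Saturday of March 2014: Mar 8 2014.
April 2014 — 2nd Saturday is Apr 12 2014.
May 2014 — 2nd Saturday is May 10 2014.

May 10 2014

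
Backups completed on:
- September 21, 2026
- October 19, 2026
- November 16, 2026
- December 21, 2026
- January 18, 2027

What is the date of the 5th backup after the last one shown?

Gaps: 28, 28, 35, 28 days — a mix of 28 and 35. Every date is a Monday.
Each is the 3rd Monday of its month.
February 2027 — 3rd Monday is February 15, 2027.
3rd Monday of March 2027: March 15, 2027.
3rd Monday of April 2027: April 19, 2027.
3rd Monday of May 2027: May 17, 2027.
3rd Monday of June 2027: June 21, 2027.

June 21, 2027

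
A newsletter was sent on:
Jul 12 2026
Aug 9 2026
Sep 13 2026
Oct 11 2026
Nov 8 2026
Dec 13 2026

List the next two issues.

Jan 10 2027, Feb 14 2027

Gaps: 28, 35, 28, 28, 35 days — a mix of 28 and 35. Every date is a Sunday.
Each is the 2nd Sunday of its month.
2nd Sunday of January 2027: Jan 10 2027.
2nd Sunday of February 2027: Feb 14 2027.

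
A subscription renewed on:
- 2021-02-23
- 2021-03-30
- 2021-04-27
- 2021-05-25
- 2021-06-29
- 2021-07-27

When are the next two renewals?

2021-08-31, 2021-09-28

These are Tuesdays with 35, 28, 28, 35, 28-day gaps.
Each is the final Tuesday of its month — 2021-03-30 is past the 28th, so '4th Tuesday' doesn't fit.
August 2021 ends with Tuesday 2021-08-31.
September 2021 ends with Tuesday 2021-09-28.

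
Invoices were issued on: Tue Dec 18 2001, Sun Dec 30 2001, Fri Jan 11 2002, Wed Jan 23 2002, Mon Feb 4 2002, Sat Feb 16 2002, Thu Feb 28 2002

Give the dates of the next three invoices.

Tue Mar 12 2002, Sun Mar 24 2002, Fri Apr 5 2002

Every event comes 12 days after the last (12, 12, 12, 12, 12, 12).
Thu Feb 28 2002 + 12 days = Tue Mar 12 2002.
Tue Mar 12 2002 + 12 days = Sun Mar 24 2002.
Sun Mar 24 2002 + 12 days = Fri Apr 5 2002.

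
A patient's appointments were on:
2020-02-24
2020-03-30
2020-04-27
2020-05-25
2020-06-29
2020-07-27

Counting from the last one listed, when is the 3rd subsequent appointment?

Every date is a Monday; gaps 35, 28, 28, 35, 28 days.
Each is the last Monday of its month (at least one falls on the 29th or later, ruling out '4th Monday').
August 2020 ends with Monday 2020-08-31.
September 2020 ends with Monday 2020-09-28.
Last Monday of October 2020: 2020-10-26.

2020-10-26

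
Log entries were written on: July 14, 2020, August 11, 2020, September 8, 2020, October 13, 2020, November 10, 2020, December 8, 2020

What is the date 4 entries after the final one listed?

April 13, 2021

Gaps: 28, 28, 35, 28, 28 days — a mix of 28 and 35. Every date is a Tuesday.
Each is the 2nd Tuesday of its month.
2nd Tuesday of January 2021: January 12, 2021.
February 2021 — 2nd Tuesday is February 9, 2021.
2nd Tuesday of March 2021: March 9, 2021.
April 2021 — 2nd Tuesday is April 13, 2021.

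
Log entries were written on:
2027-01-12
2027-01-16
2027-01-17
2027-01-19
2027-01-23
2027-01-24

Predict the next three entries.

2027-01-26, 2027-01-30, 2027-01-31

Every event lands on a Tuesday or Saturday or Sunday (gaps cycle 4, 1, 2, 4, 1).
So the schedule is: every Tuesday, Saturday and Sunday.
The following Tuesday is 2027-01-26.
The following Saturday is 2027-01-30.
The following Sunday is 2027-01-31.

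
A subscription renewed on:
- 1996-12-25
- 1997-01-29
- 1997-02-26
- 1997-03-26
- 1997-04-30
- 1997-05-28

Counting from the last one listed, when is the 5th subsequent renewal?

Every date is a Wednesday; gaps 35, 28, 28, 35, 28 days.
Each is the last Wednesday of its month (at least one falls on the 29th or later, ruling out '4th Wednesday').
June 1997 ends with Wednesday 1997-06-25.
July 1997 ends with Wednesday 1997-07-30.
August 1997 ends with Wednesday 1997-08-27.
September 1997 ends with Wednesday 1997-09-24.
Last Wednesday of October 1997: 1997-10-29.

1997-10-29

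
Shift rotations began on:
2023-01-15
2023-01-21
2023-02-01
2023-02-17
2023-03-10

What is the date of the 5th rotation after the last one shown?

Gaps: 6, 11, 16, 21 days — each gap is 5 larger than the previous one.
Next gap: 26 days. 2023-03-10 + 26 days = 2023-04-05.
Next gap: 31 days. 2023-04-05 + 31 days = 2023-05-06.
Next gap: 36 days. 2023-05-06 + 36 days = 2023-06-11.
Next gap: 41 days. 2023-06-11 + 41 days = 2023-07-22.
Next gap: 46 days. 2023-07-22 + 46 days = 2023-09-06.

2023-09-06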